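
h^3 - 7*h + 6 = (h - 2)*(h - 1)*(h + 3)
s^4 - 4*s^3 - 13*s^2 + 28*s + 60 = (s - 5)*(s - 3)*(s + 2)^2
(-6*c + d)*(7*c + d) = -42*c^2 + c*d + d^2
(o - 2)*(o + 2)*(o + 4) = o^3 + 4*o^2 - 4*o - 16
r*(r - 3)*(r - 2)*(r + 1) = r^4 - 4*r^3 + r^2 + 6*r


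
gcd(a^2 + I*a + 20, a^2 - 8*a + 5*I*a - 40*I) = a + 5*I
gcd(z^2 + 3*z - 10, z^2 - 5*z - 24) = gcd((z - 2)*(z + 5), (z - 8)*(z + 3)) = 1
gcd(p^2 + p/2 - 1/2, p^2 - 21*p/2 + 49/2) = 1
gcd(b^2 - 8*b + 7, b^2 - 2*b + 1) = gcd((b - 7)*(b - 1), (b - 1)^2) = b - 1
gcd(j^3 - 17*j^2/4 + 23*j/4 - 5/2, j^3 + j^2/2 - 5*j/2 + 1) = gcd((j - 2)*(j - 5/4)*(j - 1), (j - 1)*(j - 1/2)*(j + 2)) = j - 1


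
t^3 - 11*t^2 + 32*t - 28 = (t - 7)*(t - 2)^2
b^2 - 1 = (b - 1)*(b + 1)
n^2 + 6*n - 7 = (n - 1)*(n + 7)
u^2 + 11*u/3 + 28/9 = (u + 4/3)*(u + 7/3)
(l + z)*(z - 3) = l*z - 3*l + z^2 - 3*z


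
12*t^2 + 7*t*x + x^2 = (3*t + x)*(4*t + x)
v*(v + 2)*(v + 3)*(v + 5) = v^4 + 10*v^3 + 31*v^2 + 30*v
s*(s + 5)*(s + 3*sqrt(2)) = s^3 + 3*sqrt(2)*s^2 + 5*s^2 + 15*sqrt(2)*s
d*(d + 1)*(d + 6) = d^3 + 7*d^2 + 6*d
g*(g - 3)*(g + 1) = g^3 - 2*g^2 - 3*g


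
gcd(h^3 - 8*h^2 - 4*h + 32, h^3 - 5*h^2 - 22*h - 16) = h^2 - 6*h - 16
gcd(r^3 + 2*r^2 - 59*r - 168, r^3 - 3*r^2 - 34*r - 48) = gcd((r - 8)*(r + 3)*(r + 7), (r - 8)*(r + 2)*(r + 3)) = r^2 - 5*r - 24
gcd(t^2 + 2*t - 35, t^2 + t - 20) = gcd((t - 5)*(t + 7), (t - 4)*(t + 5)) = 1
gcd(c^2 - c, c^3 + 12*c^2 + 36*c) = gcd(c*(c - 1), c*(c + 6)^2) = c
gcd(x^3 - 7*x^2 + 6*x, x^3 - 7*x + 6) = x - 1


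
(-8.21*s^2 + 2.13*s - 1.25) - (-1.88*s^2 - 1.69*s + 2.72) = -6.33*s^2 + 3.82*s - 3.97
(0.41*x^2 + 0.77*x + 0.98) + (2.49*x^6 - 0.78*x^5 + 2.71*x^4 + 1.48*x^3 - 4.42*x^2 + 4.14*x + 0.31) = 2.49*x^6 - 0.78*x^5 + 2.71*x^4 + 1.48*x^3 - 4.01*x^2 + 4.91*x + 1.29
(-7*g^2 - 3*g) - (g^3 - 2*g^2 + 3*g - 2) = -g^3 - 5*g^2 - 6*g + 2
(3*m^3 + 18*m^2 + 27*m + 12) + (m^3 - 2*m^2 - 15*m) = 4*m^3 + 16*m^2 + 12*m + 12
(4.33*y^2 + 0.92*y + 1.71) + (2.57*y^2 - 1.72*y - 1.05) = 6.9*y^2 - 0.8*y + 0.66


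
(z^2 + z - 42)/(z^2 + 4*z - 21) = (z - 6)/(z - 3)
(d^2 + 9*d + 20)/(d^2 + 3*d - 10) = (d + 4)/(d - 2)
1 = 1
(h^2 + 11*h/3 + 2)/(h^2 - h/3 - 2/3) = (h + 3)/(h - 1)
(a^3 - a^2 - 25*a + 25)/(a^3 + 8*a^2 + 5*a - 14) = (a^2 - 25)/(a^2 + 9*a + 14)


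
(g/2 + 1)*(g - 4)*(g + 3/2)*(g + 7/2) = g^4/2 + 3*g^3/2 - 51*g^2/8 - 101*g/4 - 21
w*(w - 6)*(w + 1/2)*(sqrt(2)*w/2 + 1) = sqrt(2)*w^4/2 - 11*sqrt(2)*w^3/4 + w^3 - 11*w^2/2 - 3*sqrt(2)*w^2/2 - 3*w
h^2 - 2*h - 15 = (h - 5)*(h + 3)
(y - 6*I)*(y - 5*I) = y^2 - 11*I*y - 30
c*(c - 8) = c^2 - 8*c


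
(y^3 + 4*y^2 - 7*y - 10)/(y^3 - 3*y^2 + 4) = (y + 5)/(y - 2)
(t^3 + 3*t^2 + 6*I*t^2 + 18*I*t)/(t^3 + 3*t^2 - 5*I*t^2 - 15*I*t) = (t + 6*I)/(t - 5*I)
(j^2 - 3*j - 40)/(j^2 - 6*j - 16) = (j + 5)/(j + 2)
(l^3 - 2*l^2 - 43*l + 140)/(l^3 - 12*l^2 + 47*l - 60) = (l + 7)/(l - 3)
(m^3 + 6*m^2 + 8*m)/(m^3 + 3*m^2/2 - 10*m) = 2*(m + 2)/(2*m - 5)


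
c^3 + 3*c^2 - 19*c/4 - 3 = (c - 3/2)*(c + 1/2)*(c + 4)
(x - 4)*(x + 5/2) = x^2 - 3*x/2 - 10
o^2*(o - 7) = o^3 - 7*o^2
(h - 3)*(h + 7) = h^2 + 4*h - 21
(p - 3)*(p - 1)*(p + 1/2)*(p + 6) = p^4 + 5*p^3/2 - 20*p^2 + 15*p/2 + 9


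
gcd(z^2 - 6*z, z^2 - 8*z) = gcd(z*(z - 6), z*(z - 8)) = z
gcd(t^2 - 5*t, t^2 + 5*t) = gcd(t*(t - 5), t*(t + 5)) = t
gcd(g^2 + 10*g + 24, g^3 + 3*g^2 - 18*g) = g + 6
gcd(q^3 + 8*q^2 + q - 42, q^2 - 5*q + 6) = q - 2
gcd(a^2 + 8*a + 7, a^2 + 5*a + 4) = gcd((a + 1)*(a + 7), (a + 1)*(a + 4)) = a + 1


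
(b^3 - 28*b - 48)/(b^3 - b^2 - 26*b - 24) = (b + 2)/(b + 1)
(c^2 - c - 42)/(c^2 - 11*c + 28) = (c + 6)/(c - 4)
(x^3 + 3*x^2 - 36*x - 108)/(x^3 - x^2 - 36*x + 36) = (x + 3)/(x - 1)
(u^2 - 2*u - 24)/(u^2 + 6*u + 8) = (u - 6)/(u + 2)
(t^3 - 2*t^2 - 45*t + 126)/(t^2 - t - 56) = (t^2 - 9*t + 18)/(t - 8)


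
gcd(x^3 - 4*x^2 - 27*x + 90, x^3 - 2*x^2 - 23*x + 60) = x^2 + 2*x - 15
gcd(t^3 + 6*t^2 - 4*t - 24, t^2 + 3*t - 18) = t + 6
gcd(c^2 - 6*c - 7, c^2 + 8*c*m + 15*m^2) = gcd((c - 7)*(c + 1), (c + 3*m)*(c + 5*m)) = 1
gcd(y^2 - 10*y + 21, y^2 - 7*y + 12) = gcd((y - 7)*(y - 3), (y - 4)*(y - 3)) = y - 3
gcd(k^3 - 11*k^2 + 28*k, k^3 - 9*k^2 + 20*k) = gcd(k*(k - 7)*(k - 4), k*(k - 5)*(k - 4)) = k^2 - 4*k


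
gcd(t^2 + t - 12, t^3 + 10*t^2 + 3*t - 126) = t - 3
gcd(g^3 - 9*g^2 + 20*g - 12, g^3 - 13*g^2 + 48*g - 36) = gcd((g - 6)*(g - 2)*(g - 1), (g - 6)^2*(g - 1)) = g^2 - 7*g + 6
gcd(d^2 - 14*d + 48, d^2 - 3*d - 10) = 1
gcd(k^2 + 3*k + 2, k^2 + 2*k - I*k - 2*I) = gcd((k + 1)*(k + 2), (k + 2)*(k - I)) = k + 2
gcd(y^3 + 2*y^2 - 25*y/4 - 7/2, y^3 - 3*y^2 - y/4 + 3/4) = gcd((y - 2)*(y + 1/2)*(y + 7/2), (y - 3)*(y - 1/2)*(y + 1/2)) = y + 1/2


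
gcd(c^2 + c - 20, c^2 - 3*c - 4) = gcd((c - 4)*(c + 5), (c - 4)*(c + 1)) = c - 4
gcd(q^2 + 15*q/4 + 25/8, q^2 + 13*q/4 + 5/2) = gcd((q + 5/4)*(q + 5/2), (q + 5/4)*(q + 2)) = q + 5/4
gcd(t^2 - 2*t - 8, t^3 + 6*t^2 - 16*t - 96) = t - 4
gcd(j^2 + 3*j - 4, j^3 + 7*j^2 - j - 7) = j - 1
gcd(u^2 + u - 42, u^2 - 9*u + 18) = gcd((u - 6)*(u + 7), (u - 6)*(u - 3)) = u - 6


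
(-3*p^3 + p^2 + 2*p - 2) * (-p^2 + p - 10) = 3*p^5 - 4*p^4 + 29*p^3 - 6*p^2 - 22*p + 20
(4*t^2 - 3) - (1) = 4*t^2 - 4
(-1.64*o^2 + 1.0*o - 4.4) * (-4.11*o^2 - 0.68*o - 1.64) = 6.7404*o^4 - 2.9948*o^3 + 20.0936*o^2 + 1.352*o + 7.216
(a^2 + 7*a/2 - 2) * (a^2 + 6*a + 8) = a^4 + 19*a^3/2 + 27*a^2 + 16*a - 16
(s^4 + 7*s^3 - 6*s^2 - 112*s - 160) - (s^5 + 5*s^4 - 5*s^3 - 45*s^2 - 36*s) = -s^5 - 4*s^4 + 12*s^3 + 39*s^2 - 76*s - 160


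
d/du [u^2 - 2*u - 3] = 2*u - 2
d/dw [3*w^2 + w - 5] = 6*w + 1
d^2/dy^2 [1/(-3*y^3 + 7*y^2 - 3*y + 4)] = 2*((9*y - 7)*(3*y^3 - 7*y^2 + 3*y - 4) - (9*y^2 - 14*y + 3)^2)/(3*y^3 - 7*y^2 + 3*y - 4)^3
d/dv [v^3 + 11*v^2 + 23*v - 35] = 3*v^2 + 22*v + 23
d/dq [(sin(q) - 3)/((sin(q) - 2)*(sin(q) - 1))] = (6*sin(q) + cos(q)^2 - 8)*cos(q)/((sin(q) - 2)^2*(sin(q) - 1)^2)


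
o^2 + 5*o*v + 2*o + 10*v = (o + 2)*(o + 5*v)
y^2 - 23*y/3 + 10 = (y - 6)*(y - 5/3)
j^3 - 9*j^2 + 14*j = j*(j - 7)*(j - 2)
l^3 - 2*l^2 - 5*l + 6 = (l - 3)*(l - 1)*(l + 2)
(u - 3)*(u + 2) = u^2 - u - 6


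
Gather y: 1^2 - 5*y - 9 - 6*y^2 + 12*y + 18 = -6*y^2 + 7*y + 10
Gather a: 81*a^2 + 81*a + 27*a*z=81*a^2 + a*(27*z + 81)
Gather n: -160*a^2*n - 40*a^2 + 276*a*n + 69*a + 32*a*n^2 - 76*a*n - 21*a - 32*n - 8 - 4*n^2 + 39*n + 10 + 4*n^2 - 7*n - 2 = -40*a^2 + 32*a*n^2 + 48*a + n*(-160*a^2 + 200*a)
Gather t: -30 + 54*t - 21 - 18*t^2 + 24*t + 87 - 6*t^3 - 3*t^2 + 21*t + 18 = -6*t^3 - 21*t^2 + 99*t + 54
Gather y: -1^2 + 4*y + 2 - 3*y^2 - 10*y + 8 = -3*y^2 - 6*y + 9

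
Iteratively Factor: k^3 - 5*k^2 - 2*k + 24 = (k - 4)*(k^2 - k - 6) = (k - 4)*(k - 3)*(k + 2)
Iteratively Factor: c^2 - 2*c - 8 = (c + 2)*(c - 4)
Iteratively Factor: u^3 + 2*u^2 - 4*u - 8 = (u - 2)*(u^2 + 4*u + 4) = (u - 2)*(u + 2)*(u + 2)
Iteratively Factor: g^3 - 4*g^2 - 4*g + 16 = (g + 2)*(g^2 - 6*g + 8) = (g - 4)*(g + 2)*(g - 2)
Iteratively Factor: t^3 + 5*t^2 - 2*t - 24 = (t + 3)*(t^2 + 2*t - 8) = (t + 3)*(t + 4)*(t - 2)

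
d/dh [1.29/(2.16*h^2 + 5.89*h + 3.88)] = (-5.5728*h - 7.5981)/(2.16*h^2 + 5.89*h + 3.88)^2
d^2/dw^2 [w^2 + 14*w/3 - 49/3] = 2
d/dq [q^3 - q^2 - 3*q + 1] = 3*q^2 - 2*q - 3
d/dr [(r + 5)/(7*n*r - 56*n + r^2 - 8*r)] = (7*n*r - 56*n + r^2 - 8*r - (r + 5)*(7*n + 2*r - 8))/(7*n*r - 56*n + r^2 - 8*r)^2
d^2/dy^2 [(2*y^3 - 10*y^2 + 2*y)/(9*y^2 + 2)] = 4*(63*y^3 + 270*y^2 - 42*y - 20)/(729*y^6 + 486*y^4 + 108*y^2 + 8)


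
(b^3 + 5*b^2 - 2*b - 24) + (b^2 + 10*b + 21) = b^3 + 6*b^2 + 8*b - 3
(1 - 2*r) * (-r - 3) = 2*r^2 + 5*r - 3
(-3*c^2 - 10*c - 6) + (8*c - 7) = -3*c^2 - 2*c - 13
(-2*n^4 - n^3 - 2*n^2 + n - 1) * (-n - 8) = 2*n^5 + 17*n^4 + 10*n^3 + 15*n^2 - 7*n + 8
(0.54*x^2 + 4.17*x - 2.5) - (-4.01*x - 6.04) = 0.54*x^2 + 8.18*x + 3.54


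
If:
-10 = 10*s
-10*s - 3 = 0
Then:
No Solution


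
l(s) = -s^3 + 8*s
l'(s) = 8 - 3*s^2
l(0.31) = 2.45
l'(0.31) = 7.71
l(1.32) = 8.26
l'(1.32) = 2.77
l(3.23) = -7.86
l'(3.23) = -23.30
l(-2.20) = -6.95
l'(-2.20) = -6.52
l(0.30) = 2.37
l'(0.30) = 7.73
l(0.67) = 5.06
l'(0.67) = 6.65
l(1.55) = 8.68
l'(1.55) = 0.79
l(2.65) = 2.59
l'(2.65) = -13.07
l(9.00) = -657.00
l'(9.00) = -235.00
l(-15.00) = 3255.00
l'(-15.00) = -667.00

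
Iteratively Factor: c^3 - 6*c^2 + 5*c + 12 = (c - 4)*(c^2 - 2*c - 3) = (c - 4)*(c + 1)*(c - 3)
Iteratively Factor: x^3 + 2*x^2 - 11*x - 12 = (x + 1)*(x^2 + x - 12) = (x + 1)*(x + 4)*(x - 3)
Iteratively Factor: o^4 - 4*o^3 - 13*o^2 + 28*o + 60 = (o + 2)*(o^3 - 6*o^2 - o + 30) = (o + 2)^2*(o^2 - 8*o + 15) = (o - 5)*(o + 2)^2*(o - 3)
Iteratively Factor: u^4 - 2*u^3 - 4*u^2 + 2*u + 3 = (u + 1)*(u^3 - 3*u^2 - u + 3) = (u + 1)^2*(u^2 - 4*u + 3) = (u - 1)*(u + 1)^2*(u - 3)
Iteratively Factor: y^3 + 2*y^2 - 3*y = (y)*(y^2 + 2*y - 3) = y*(y - 1)*(y + 3)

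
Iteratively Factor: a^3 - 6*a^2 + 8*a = (a - 4)*(a^2 - 2*a) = (a - 4)*(a - 2)*(a)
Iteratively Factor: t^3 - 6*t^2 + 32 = (t - 4)*(t^2 - 2*t - 8) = (t - 4)*(t + 2)*(t - 4)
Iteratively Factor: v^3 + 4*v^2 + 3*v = (v)*(v^2 + 4*v + 3) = v*(v + 1)*(v + 3)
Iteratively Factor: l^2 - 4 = (l + 2)*(l - 2)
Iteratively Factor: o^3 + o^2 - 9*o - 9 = (o + 1)*(o^2 - 9) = (o + 1)*(o + 3)*(o - 3)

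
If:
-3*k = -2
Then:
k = 2/3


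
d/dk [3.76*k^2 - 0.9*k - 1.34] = 7.52*k - 0.9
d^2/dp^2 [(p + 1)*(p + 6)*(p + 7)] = 6*p + 28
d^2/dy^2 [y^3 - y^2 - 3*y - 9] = 6*y - 2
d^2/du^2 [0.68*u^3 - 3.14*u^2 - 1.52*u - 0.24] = 4.08*u - 6.28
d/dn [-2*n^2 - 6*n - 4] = -4*n - 6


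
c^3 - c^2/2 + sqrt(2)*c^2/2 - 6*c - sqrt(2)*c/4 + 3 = (c - 1/2)*(c - 3*sqrt(2)/2)*(c + 2*sqrt(2))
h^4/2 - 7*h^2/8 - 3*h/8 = h*(h/2 + 1/2)*(h - 3/2)*(h + 1/2)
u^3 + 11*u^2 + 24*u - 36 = (u - 1)*(u + 6)^2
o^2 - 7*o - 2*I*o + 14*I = (o - 7)*(o - 2*I)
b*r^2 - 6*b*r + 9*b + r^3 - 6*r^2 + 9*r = (b + r)*(r - 3)^2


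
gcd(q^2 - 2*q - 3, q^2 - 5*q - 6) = q + 1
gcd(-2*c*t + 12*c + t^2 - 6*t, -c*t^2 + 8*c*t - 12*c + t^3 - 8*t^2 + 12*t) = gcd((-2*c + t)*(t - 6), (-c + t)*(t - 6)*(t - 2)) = t - 6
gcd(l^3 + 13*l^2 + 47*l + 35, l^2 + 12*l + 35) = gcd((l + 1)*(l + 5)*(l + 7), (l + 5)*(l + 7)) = l^2 + 12*l + 35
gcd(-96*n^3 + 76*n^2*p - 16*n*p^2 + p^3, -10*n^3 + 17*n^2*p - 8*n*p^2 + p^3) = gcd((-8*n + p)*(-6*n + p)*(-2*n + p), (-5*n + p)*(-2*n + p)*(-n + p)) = -2*n + p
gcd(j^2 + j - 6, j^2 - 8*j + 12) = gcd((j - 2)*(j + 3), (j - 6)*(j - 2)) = j - 2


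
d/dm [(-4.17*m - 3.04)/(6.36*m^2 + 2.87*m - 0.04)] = (26.5212*m^2 + 38.6688*m + 8.8916)/(40.4496*m^4 + 36.5064*m^3 + 7.7281*m^2 - 0.2296*m + 0.0016)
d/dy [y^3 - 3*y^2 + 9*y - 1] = 3*y^2 - 6*y + 9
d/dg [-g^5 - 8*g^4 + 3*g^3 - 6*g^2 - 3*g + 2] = -5*g^4 - 32*g^3 + 9*g^2 - 12*g - 3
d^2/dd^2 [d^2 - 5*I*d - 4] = 2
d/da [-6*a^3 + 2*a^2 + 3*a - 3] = -18*a^2 + 4*a + 3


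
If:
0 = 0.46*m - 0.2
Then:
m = 0.43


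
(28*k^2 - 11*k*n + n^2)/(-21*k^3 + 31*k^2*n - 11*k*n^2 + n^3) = (-4*k + n)/(3*k^2 - 4*k*n + n^2)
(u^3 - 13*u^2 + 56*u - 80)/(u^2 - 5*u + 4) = (u^2 - 9*u + 20)/(u - 1)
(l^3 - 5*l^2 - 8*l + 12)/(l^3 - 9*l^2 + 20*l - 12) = (l + 2)/(l - 2)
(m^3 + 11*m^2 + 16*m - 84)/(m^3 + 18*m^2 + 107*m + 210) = (m - 2)/(m + 5)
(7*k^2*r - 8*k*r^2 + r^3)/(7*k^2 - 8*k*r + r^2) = r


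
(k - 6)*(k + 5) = k^2 - k - 30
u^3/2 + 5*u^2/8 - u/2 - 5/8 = (u/2 + 1/2)*(u - 1)*(u + 5/4)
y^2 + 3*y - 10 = (y - 2)*(y + 5)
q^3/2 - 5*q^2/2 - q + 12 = (q/2 + 1)*(q - 4)*(q - 3)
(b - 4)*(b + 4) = b^2 - 16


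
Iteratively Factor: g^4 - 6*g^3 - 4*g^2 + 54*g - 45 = (g - 5)*(g^3 - g^2 - 9*g + 9) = (g - 5)*(g + 3)*(g^2 - 4*g + 3) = (g - 5)*(g - 3)*(g + 3)*(g - 1)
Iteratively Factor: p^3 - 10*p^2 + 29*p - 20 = (p - 1)*(p^2 - 9*p + 20) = (p - 5)*(p - 1)*(p - 4)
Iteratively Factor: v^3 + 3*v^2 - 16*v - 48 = (v + 4)*(v^2 - v - 12) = (v - 4)*(v + 4)*(v + 3)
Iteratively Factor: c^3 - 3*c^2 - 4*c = (c)*(c^2 - 3*c - 4) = c*(c + 1)*(c - 4)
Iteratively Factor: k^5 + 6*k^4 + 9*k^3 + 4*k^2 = (k + 4)*(k^4 + 2*k^3 + k^2) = k*(k + 4)*(k^3 + 2*k^2 + k) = k^2*(k + 4)*(k^2 + 2*k + 1) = k^2*(k + 1)*(k + 4)*(k + 1)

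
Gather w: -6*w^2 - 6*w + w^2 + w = -5*w^2 - 5*w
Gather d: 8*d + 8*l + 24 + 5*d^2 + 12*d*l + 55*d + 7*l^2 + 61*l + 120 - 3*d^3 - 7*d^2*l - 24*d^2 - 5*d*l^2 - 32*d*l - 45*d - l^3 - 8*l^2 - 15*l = -3*d^3 + d^2*(-7*l - 19) + d*(-5*l^2 - 20*l + 18) - l^3 - l^2 + 54*l + 144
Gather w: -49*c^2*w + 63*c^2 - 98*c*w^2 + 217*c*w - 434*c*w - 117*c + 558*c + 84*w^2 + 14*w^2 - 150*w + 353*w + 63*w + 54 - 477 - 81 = 63*c^2 + 441*c + w^2*(98 - 98*c) + w*(-49*c^2 - 217*c + 266) - 504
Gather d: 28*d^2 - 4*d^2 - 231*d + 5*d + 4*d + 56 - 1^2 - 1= 24*d^2 - 222*d + 54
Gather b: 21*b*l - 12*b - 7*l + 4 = b*(21*l - 12) - 7*l + 4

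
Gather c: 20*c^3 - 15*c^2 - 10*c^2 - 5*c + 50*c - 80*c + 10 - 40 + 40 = 20*c^3 - 25*c^2 - 35*c + 10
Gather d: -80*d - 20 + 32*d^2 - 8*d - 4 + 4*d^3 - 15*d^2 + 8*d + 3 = 4*d^3 + 17*d^2 - 80*d - 21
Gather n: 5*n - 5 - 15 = 5*n - 20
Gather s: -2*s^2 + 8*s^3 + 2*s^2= 8*s^3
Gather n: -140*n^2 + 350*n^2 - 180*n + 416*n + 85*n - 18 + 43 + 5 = 210*n^2 + 321*n + 30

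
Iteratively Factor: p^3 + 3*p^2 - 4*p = (p)*(p^2 + 3*p - 4) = p*(p + 4)*(p - 1)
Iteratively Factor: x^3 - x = (x + 1)*(x^2 - x) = (x - 1)*(x + 1)*(x)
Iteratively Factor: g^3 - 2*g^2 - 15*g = (g - 5)*(g^2 + 3*g) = (g - 5)*(g + 3)*(g)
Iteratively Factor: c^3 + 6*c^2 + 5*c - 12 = (c - 1)*(c^2 + 7*c + 12) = (c - 1)*(c + 3)*(c + 4)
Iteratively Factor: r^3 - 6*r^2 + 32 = (r - 4)*(r^2 - 2*r - 8) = (r - 4)*(r + 2)*(r - 4)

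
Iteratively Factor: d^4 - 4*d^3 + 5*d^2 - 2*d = (d - 1)*(d^3 - 3*d^2 + 2*d) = (d - 2)*(d - 1)*(d^2 - d) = (d - 2)*(d - 1)^2*(d)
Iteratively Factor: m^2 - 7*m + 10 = (m - 2)*(m - 5)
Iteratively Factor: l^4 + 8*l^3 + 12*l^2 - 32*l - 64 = (l + 4)*(l^3 + 4*l^2 - 4*l - 16) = (l + 4)^2*(l^2 - 4) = (l - 2)*(l + 4)^2*(l + 2)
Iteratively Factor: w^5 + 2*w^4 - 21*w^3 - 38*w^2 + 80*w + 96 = (w + 4)*(w^4 - 2*w^3 - 13*w^2 + 14*w + 24) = (w + 1)*(w + 4)*(w^3 - 3*w^2 - 10*w + 24) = (w - 2)*(w + 1)*(w + 4)*(w^2 - w - 12) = (w - 4)*(w - 2)*(w + 1)*(w + 4)*(w + 3)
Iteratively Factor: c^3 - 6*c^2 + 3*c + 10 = (c + 1)*(c^2 - 7*c + 10) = (c - 2)*(c + 1)*(c - 5)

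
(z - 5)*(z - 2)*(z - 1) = z^3 - 8*z^2 + 17*z - 10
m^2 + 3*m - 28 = (m - 4)*(m + 7)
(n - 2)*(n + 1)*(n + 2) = n^3 + n^2 - 4*n - 4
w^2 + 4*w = w*(w + 4)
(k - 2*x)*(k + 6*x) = k^2 + 4*k*x - 12*x^2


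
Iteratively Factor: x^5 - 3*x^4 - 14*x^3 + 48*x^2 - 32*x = (x - 2)*(x^4 - x^3 - 16*x^2 + 16*x) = x*(x - 2)*(x^3 - x^2 - 16*x + 16) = x*(x - 4)*(x - 2)*(x^2 + 3*x - 4) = x*(x - 4)*(x - 2)*(x - 1)*(x + 4)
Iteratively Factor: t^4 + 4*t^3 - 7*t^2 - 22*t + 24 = (t - 1)*(t^3 + 5*t^2 - 2*t - 24) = (t - 1)*(t + 3)*(t^2 + 2*t - 8) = (t - 2)*(t - 1)*(t + 3)*(t + 4)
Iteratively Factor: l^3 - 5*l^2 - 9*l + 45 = (l + 3)*(l^2 - 8*l + 15) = (l - 3)*(l + 3)*(l - 5)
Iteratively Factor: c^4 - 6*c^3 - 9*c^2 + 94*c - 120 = (c - 3)*(c^3 - 3*c^2 - 18*c + 40) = (c - 5)*(c - 3)*(c^2 + 2*c - 8) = (c - 5)*(c - 3)*(c - 2)*(c + 4)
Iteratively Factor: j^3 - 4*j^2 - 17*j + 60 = (j + 4)*(j^2 - 8*j + 15) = (j - 3)*(j + 4)*(j - 5)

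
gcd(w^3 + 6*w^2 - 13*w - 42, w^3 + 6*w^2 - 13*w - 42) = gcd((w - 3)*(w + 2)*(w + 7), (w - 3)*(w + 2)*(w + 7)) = w^3 + 6*w^2 - 13*w - 42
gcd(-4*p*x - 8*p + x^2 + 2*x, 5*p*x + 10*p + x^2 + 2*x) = x + 2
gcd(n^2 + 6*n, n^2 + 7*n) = n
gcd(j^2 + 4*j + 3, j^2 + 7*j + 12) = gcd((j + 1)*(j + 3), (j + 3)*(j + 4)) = j + 3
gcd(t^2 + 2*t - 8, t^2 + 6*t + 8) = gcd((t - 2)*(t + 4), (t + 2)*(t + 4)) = t + 4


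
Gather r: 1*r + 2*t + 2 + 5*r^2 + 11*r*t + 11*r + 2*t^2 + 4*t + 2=5*r^2 + r*(11*t + 12) + 2*t^2 + 6*t + 4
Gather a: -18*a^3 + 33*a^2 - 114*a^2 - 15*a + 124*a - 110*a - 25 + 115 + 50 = -18*a^3 - 81*a^2 - a + 140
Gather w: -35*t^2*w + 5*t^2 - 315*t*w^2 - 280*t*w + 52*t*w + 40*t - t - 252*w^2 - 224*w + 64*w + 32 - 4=5*t^2 + 39*t + w^2*(-315*t - 252) + w*(-35*t^2 - 228*t - 160) + 28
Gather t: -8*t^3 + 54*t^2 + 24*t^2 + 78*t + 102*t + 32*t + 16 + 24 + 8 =-8*t^3 + 78*t^2 + 212*t + 48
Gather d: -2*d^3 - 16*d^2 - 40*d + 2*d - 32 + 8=-2*d^3 - 16*d^2 - 38*d - 24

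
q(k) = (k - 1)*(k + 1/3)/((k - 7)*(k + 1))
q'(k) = -(k - 1)*(k + 1/3)/((k - 7)*(k + 1)^2) + (k - 1)/((k - 7)*(k + 1)) + (k + 1/3)/((k - 7)*(k + 1)) - (k - 1)*(k + 1/3)/((k - 7)^2*(k + 1)) = 8*(-2*k^2 - 5*k + 1)/(3*(k^4 - 12*k^3 + 22*k^2 + 84*k + 49))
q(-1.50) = 0.69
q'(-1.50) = 0.59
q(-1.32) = 0.86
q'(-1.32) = 1.55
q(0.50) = 0.04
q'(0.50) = -0.06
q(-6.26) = 0.62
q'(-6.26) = -0.03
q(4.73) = -1.45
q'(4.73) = -1.06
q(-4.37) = 0.57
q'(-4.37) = -0.03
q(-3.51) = 0.54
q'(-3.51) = -0.02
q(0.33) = 0.05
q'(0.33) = -0.03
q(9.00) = 3.73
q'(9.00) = -1.37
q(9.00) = 3.73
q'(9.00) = -1.37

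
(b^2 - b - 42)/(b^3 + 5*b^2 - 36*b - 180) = (b - 7)/(b^2 - b - 30)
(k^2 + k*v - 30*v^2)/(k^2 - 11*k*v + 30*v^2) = (-k - 6*v)/(-k + 6*v)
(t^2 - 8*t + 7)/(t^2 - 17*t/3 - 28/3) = 3*(t - 1)/(3*t + 4)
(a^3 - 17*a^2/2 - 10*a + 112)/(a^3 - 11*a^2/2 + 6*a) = (2*a^2 - 9*a - 56)/(a*(2*a - 3))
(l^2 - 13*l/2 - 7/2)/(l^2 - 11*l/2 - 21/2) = (2*l + 1)/(2*l + 3)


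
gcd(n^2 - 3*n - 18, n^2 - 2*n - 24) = n - 6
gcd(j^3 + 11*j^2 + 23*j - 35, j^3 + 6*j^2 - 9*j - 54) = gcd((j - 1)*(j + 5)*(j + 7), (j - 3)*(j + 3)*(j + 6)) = 1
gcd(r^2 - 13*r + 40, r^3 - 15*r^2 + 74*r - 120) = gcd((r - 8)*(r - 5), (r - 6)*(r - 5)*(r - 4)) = r - 5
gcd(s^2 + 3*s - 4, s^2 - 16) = s + 4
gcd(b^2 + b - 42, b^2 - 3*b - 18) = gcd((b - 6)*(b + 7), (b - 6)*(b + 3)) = b - 6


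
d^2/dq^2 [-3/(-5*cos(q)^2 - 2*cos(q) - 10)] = 3*(-200*sin(q)^4 - 292*sin(q)^2 + 115*cos(q) - 15*cos(3*q) + 308)/(2*(-5*sin(q)^2 + 2*cos(q) + 15)^3)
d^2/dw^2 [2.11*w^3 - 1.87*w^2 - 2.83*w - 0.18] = 12.66*w - 3.74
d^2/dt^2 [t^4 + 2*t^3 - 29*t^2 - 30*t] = 12*t^2 + 12*t - 58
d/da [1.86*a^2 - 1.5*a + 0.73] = 3.72*a - 1.5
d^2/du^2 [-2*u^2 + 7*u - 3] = -4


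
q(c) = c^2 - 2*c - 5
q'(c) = 2*c - 2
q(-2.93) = 9.44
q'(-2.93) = -7.86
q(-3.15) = 11.22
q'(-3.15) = -8.30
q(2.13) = -4.72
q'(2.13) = 2.26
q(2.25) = -4.44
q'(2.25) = 2.50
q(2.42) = -3.98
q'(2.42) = 2.84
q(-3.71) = 16.18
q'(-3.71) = -9.42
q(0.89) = -5.99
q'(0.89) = -0.22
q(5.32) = 12.66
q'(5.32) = 8.64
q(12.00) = 115.00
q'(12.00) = 22.00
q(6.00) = 19.00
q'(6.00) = 10.00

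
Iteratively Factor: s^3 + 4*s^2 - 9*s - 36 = (s + 4)*(s^2 - 9) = (s + 3)*(s + 4)*(s - 3)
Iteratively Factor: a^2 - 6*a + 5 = (a - 5)*(a - 1)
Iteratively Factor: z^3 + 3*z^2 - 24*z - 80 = (z + 4)*(z^2 - z - 20) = (z - 5)*(z + 4)*(z + 4)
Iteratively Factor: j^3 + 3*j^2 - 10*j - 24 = (j + 2)*(j^2 + j - 12) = (j + 2)*(j + 4)*(j - 3)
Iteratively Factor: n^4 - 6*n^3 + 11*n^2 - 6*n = (n - 1)*(n^3 - 5*n^2 + 6*n) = (n - 2)*(n - 1)*(n^2 - 3*n) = (n - 3)*(n - 2)*(n - 1)*(n)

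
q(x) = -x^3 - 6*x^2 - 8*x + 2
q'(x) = -3*x^2 - 12*x - 8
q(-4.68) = 10.53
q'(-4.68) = -17.55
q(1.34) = -21.90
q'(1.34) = -29.47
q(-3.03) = -1.03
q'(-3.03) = 0.82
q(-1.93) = 2.28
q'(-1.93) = 3.99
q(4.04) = -194.19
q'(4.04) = -105.44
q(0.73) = -7.43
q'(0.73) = -18.36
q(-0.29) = 3.84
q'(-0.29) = -4.77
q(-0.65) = 4.94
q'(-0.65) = -1.47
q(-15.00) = 2147.00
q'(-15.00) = -503.00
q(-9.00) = 317.00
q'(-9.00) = -143.00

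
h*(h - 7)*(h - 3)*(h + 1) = h^4 - 9*h^3 + 11*h^2 + 21*h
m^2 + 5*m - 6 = (m - 1)*(m + 6)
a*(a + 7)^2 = a^3 + 14*a^2 + 49*a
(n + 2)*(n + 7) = n^2 + 9*n + 14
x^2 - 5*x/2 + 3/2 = (x - 3/2)*(x - 1)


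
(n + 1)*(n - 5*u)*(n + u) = n^3 - 4*n^2*u + n^2 - 5*n*u^2 - 4*n*u - 5*u^2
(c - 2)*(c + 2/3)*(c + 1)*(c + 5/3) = c^4 + 4*c^3/3 - 29*c^2/9 - 52*c/9 - 20/9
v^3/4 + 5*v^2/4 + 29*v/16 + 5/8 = (v/4 + 1/2)*(v + 1/2)*(v + 5/2)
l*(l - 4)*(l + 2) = l^3 - 2*l^2 - 8*l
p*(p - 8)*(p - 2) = p^3 - 10*p^2 + 16*p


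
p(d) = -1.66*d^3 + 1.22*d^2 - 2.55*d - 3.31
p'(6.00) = -167.19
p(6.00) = -333.25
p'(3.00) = -40.05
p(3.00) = -44.80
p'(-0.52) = -5.17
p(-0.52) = -1.42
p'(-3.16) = -59.99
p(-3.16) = 69.31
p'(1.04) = -5.40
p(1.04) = -6.51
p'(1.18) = -6.60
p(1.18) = -7.35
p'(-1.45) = -16.56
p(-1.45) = 8.01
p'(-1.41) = -15.89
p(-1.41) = 7.36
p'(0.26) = -2.25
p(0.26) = -3.92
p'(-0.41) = -4.39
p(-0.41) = -1.95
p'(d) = -4.98*d^2 + 2.44*d - 2.55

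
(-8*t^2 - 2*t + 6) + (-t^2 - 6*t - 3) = -9*t^2 - 8*t + 3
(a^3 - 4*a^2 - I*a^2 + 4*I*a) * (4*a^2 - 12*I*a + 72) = 4*a^5 - 16*a^4 - 16*I*a^4 + 60*a^3 + 64*I*a^3 - 240*a^2 - 72*I*a^2 + 288*I*a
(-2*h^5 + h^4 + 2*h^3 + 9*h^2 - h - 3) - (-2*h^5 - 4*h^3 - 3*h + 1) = h^4 + 6*h^3 + 9*h^2 + 2*h - 4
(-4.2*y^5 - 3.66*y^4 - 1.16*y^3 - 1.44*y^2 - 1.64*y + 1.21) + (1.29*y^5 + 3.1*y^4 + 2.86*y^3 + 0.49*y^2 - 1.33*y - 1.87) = -2.91*y^5 - 0.56*y^4 + 1.7*y^3 - 0.95*y^2 - 2.97*y - 0.66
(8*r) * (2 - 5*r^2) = -40*r^3 + 16*r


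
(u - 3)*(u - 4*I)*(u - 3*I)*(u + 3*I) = u^4 - 3*u^3 - 4*I*u^3 + 9*u^2 + 12*I*u^2 - 27*u - 36*I*u + 108*I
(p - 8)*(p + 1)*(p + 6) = p^3 - p^2 - 50*p - 48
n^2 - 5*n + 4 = (n - 4)*(n - 1)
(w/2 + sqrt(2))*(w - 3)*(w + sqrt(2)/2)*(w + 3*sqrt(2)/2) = w^4/2 - 3*w^3/2 + 2*sqrt(2)*w^3 - 6*sqrt(2)*w^2 + 19*w^2/4 - 57*w/4 + 3*sqrt(2)*w/2 - 9*sqrt(2)/2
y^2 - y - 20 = (y - 5)*(y + 4)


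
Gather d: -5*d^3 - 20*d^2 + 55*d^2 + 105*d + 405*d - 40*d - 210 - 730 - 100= -5*d^3 + 35*d^2 + 470*d - 1040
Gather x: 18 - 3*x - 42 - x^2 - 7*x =-x^2 - 10*x - 24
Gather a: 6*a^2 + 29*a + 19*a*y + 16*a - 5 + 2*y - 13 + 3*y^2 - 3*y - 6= 6*a^2 + a*(19*y + 45) + 3*y^2 - y - 24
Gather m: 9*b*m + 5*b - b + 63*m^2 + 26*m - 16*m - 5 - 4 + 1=4*b + 63*m^2 + m*(9*b + 10) - 8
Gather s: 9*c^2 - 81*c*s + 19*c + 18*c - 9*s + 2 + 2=9*c^2 + 37*c + s*(-81*c - 9) + 4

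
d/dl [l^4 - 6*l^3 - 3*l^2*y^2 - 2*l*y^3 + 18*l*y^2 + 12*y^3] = 4*l^3 - 18*l^2 - 6*l*y^2 - 2*y^3 + 18*y^2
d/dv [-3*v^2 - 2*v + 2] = -6*v - 2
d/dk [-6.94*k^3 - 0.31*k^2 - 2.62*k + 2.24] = -20.82*k^2 - 0.62*k - 2.62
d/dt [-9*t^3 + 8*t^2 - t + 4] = -27*t^2 + 16*t - 1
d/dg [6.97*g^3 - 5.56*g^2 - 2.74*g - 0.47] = 20.91*g^2 - 11.12*g - 2.74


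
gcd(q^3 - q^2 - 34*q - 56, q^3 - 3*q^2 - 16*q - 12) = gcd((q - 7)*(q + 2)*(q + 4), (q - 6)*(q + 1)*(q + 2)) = q + 2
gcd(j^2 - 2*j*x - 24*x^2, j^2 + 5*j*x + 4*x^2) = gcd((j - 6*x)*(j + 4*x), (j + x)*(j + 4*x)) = j + 4*x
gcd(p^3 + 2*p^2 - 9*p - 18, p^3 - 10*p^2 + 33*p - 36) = p - 3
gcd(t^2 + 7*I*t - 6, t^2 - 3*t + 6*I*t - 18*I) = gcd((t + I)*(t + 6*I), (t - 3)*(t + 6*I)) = t + 6*I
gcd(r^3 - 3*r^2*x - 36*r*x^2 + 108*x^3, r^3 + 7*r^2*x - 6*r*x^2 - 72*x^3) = -r^2 - 3*r*x + 18*x^2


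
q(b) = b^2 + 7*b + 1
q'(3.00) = 13.00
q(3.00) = 31.00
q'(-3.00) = 1.00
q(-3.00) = -11.00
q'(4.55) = 16.10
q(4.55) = 53.55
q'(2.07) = 11.14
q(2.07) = 19.77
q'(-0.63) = 5.74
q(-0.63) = -3.01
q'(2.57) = 12.14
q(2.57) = 25.59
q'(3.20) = 13.40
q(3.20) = 33.64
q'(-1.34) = 4.32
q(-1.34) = -6.58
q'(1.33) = 9.66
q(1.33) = 12.08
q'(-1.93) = 3.14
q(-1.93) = -8.79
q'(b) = 2*b + 7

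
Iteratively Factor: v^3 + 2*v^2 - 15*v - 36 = (v + 3)*(v^2 - v - 12) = (v + 3)^2*(v - 4)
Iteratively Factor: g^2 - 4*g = (g)*(g - 4)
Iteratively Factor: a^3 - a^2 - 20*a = (a)*(a^2 - a - 20) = a*(a - 5)*(a + 4)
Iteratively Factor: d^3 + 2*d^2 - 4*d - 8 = (d + 2)*(d^2 - 4) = (d + 2)^2*(d - 2)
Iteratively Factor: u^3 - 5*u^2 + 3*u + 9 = (u - 3)*(u^2 - 2*u - 3) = (u - 3)*(u + 1)*(u - 3)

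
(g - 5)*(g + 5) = g^2 - 25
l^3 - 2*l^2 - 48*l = l*(l - 8)*(l + 6)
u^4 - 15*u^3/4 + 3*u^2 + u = u*(u - 2)^2*(u + 1/4)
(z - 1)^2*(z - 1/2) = z^3 - 5*z^2/2 + 2*z - 1/2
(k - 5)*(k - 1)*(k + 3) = k^3 - 3*k^2 - 13*k + 15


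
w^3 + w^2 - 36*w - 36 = (w - 6)*(w + 1)*(w + 6)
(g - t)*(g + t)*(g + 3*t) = g^3 + 3*g^2*t - g*t^2 - 3*t^3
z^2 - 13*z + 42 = (z - 7)*(z - 6)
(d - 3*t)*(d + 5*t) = d^2 + 2*d*t - 15*t^2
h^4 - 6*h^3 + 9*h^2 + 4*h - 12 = (h - 3)*(h - 2)^2*(h + 1)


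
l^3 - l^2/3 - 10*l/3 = l*(l - 2)*(l + 5/3)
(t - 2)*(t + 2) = t^2 - 4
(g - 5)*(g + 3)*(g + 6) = g^3 + 4*g^2 - 27*g - 90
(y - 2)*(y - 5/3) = y^2 - 11*y/3 + 10/3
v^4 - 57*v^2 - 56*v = v*(v - 8)*(v + 1)*(v + 7)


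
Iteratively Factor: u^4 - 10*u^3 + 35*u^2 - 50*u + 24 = (u - 3)*(u^3 - 7*u^2 + 14*u - 8) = (u - 3)*(u - 1)*(u^2 - 6*u + 8) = (u - 3)*(u - 2)*(u - 1)*(u - 4)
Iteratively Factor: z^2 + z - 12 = (z + 4)*(z - 3)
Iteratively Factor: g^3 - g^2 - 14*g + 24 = (g + 4)*(g^2 - 5*g + 6) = (g - 2)*(g + 4)*(g - 3)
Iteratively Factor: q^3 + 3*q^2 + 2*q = (q)*(q^2 + 3*q + 2) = q*(q + 1)*(q + 2)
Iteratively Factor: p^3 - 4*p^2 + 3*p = (p)*(p^2 - 4*p + 3) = p*(p - 3)*(p - 1)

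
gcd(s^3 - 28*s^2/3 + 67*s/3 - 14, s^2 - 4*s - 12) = s - 6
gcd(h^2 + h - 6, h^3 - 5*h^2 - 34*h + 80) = h - 2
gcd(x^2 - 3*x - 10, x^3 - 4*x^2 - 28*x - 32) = x + 2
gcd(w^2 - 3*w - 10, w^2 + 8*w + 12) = w + 2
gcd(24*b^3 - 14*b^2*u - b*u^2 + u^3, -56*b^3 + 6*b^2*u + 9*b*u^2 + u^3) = -8*b^2 + 2*b*u + u^2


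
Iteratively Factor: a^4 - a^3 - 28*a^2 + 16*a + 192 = (a - 4)*(a^3 + 3*a^2 - 16*a - 48) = (a - 4)^2*(a^2 + 7*a + 12) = (a - 4)^2*(a + 4)*(a + 3)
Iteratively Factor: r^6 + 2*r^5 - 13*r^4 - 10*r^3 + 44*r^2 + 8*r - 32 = (r - 2)*(r^5 + 4*r^4 - 5*r^3 - 20*r^2 + 4*r + 16) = (r - 2)*(r + 2)*(r^4 + 2*r^3 - 9*r^2 - 2*r + 8) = (r - 2)*(r + 1)*(r + 2)*(r^3 + r^2 - 10*r + 8) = (r - 2)*(r + 1)*(r + 2)*(r + 4)*(r^2 - 3*r + 2) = (r - 2)^2*(r + 1)*(r + 2)*(r + 4)*(r - 1)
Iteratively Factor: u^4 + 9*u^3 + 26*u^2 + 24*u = (u + 4)*(u^3 + 5*u^2 + 6*u) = (u + 3)*(u + 4)*(u^2 + 2*u) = (u + 2)*(u + 3)*(u + 4)*(u)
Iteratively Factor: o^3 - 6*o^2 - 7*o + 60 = (o - 4)*(o^2 - 2*o - 15) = (o - 4)*(o + 3)*(o - 5)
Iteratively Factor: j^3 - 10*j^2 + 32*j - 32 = (j - 4)*(j^2 - 6*j + 8) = (j - 4)*(j - 2)*(j - 4)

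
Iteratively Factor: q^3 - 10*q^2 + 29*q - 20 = (q - 4)*(q^2 - 6*q + 5) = (q - 5)*(q - 4)*(q - 1)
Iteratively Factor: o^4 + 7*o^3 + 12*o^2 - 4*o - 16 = (o + 2)*(o^3 + 5*o^2 + 2*o - 8) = (o + 2)*(o + 4)*(o^2 + o - 2) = (o + 2)^2*(o + 4)*(o - 1)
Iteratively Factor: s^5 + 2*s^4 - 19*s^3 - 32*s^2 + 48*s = (s - 1)*(s^4 + 3*s^3 - 16*s^2 - 48*s) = (s - 1)*(s + 4)*(s^3 - s^2 - 12*s) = (s - 4)*(s - 1)*(s + 4)*(s^2 + 3*s) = (s - 4)*(s - 1)*(s + 3)*(s + 4)*(s)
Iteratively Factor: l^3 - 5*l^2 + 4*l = (l)*(l^2 - 5*l + 4) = l*(l - 1)*(l - 4)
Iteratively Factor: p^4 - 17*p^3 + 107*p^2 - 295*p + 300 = (p - 5)*(p^3 - 12*p^2 + 47*p - 60) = (p - 5)^2*(p^2 - 7*p + 12) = (p - 5)^2*(p - 3)*(p - 4)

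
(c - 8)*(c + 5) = c^2 - 3*c - 40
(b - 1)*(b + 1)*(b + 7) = b^3 + 7*b^2 - b - 7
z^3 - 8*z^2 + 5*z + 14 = (z - 7)*(z - 2)*(z + 1)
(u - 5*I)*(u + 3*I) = u^2 - 2*I*u + 15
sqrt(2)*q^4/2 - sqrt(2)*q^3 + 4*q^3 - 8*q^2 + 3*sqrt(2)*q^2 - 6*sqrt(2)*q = q*(q - 2)*(q + 3*sqrt(2))*(sqrt(2)*q/2 + 1)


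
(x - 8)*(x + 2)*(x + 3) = x^3 - 3*x^2 - 34*x - 48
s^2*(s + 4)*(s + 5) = s^4 + 9*s^3 + 20*s^2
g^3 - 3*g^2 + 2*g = g*(g - 2)*(g - 1)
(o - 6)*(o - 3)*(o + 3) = o^3 - 6*o^2 - 9*o + 54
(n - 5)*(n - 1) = n^2 - 6*n + 5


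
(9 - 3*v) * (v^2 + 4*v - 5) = -3*v^3 - 3*v^2 + 51*v - 45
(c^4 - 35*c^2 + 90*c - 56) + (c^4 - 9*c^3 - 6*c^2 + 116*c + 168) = 2*c^4 - 9*c^3 - 41*c^2 + 206*c + 112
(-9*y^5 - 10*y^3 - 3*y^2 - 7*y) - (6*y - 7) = -9*y^5 - 10*y^3 - 3*y^2 - 13*y + 7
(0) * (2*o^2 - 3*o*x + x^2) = 0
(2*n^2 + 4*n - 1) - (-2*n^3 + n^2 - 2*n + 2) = 2*n^3 + n^2 + 6*n - 3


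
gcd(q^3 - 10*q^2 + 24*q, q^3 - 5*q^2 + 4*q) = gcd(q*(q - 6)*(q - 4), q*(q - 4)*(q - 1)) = q^2 - 4*q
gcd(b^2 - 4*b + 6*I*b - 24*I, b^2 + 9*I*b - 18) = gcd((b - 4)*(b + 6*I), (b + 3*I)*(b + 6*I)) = b + 6*I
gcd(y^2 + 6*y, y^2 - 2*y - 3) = 1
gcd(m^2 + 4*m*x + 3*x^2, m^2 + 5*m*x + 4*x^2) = m + x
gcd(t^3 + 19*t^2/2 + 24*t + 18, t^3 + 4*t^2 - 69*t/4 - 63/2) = t^2 + 15*t/2 + 9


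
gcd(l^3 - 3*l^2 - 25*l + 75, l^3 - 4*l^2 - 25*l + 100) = l^2 - 25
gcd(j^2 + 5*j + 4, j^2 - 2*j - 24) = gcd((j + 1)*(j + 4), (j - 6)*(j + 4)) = j + 4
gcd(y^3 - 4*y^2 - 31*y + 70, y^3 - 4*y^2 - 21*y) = y - 7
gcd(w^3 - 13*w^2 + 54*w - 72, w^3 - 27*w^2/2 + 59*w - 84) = w^2 - 10*w + 24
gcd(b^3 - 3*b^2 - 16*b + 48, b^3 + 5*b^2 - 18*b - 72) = b - 4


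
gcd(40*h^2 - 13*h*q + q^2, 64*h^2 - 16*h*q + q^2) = -8*h + q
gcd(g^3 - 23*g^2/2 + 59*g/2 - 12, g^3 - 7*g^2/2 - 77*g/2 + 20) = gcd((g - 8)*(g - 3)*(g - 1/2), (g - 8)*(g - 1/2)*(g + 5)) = g^2 - 17*g/2 + 4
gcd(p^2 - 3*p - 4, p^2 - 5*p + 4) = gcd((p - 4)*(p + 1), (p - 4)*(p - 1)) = p - 4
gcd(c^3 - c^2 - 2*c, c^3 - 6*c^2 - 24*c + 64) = c - 2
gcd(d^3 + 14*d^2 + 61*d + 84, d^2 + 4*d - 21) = d + 7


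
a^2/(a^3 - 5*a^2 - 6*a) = a/(a^2 - 5*a - 6)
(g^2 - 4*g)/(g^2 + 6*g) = (g - 4)/(g + 6)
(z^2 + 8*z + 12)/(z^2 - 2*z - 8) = (z + 6)/(z - 4)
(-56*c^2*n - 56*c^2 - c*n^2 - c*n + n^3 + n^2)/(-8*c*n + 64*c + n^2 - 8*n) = (7*c*n + 7*c + n^2 + n)/(n - 8)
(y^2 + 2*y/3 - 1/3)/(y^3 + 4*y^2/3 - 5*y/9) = 3*(y + 1)/(y*(3*y + 5))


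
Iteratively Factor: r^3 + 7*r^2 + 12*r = (r + 3)*(r^2 + 4*r) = (r + 3)*(r + 4)*(r)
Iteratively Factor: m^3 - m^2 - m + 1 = (m - 1)*(m^2 - 1) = (m - 1)^2*(m + 1)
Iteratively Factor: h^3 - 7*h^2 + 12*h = (h)*(h^2 - 7*h + 12) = h*(h - 4)*(h - 3)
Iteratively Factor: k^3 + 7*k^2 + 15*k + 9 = (k + 3)*(k^2 + 4*k + 3) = (k + 3)^2*(k + 1)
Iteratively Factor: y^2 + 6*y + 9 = (y + 3)*(y + 3)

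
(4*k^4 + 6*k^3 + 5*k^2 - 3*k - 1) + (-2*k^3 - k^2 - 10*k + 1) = 4*k^4 + 4*k^3 + 4*k^2 - 13*k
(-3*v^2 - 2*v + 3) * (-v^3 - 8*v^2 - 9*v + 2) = 3*v^5 + 26*v^4 + 40*v^3 - 12*v^2 - 31*v + 6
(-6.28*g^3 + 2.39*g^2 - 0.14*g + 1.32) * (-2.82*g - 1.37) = 17.7096*g^4 + 1.8638*g^3 - 2.8795*g^2 - 3.5306*g - 1.8084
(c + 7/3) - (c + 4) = -5/3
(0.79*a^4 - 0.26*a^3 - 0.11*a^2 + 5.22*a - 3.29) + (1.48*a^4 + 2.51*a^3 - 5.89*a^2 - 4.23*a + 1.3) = 2.27*a^4 + 2.25*a^3 - 6.0*a^2 + 0.989999999999999*a - 1.99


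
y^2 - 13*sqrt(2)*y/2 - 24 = (y - 8*sqrt(2))*(y + 3*sqrt(2)/2)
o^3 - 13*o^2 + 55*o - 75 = (o - 5)^2*(o - 3)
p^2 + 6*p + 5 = (p + 1)*(p + 5)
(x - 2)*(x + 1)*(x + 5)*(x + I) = x^4 + 4*x^3 + I*x^3 - 7*x^2 + 4*I*x^2 - 10*x - 7*I*x - 10*I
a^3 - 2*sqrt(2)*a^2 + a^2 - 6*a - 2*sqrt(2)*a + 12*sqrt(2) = (a - 2)*(a + 3)*(a - 2*sqrt(2))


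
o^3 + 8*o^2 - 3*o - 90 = (o - 3)*(o + 5)*(o + 6)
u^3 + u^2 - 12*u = u*(u - 3)*(u + 4)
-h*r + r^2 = r*(-h + r)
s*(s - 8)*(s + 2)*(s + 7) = s^4 + s^3 - 58*s^2 - 112*s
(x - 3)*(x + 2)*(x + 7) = x^3 + 6*x^2 - 13*x - 42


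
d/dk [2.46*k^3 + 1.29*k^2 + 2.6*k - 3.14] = 7.38*k^2 + 2.58*k + 2.6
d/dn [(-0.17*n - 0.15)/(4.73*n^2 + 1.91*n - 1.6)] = (0.8041*n^2 + 1.419*n + 0.5585)/(22.3729*n^4 + 18.0686*n^3 - 11.4879*n^2 - 6.112*n + 2.56)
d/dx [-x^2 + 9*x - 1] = 9 - 2*x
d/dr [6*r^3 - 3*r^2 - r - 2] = 18*r^2 - 6*r - 1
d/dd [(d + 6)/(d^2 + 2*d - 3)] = (d^2 + 2*d - 2*(d + 1)*(d + 6) - 3)/(d^2 + 2*d - 3)^2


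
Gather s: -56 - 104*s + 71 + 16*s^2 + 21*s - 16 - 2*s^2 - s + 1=14*s^2 - 84*s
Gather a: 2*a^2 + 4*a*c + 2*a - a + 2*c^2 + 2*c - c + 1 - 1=2*a^2 + a*(4*c + 1) + 2*c^2 + c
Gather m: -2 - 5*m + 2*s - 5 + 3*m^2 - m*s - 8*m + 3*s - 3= 3*m^2 + m*(-s - 13) + 5*s - 10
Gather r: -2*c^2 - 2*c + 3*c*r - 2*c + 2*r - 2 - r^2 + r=-2*c^2 - 4*c - r^2 + r*(3*c + 3) - 2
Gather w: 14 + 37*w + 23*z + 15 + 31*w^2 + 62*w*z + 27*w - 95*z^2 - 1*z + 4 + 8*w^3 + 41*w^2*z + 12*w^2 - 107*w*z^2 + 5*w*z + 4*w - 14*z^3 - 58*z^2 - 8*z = 8*w^3 + w^2*(41*z + 43) + w*(-107*z^2 + 67*z + 68) - 14*z^3 - 153*z^2 + 14*z + 33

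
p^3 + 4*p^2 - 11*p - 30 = (p - 3)*(p + 2)*(p + 5)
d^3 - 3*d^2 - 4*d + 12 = (d - 3)*(d - 2)*(d + 2)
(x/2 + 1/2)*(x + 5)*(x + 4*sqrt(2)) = x^3/2 + 2*sqrt(2)*x^2 + 3*x^2 + 5*x/2 + 12*sqrt(2)*x + 10*sqrt(2)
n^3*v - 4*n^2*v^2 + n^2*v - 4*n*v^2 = n*(n - 4*v)*(n*v + v)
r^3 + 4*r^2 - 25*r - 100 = (r - 5)*(r + 4)*(r + 5)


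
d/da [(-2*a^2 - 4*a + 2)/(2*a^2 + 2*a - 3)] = 4*(a^2 + a + 2)/(4*a^4 + 8*a^3 - 8*a^2 - 12*a + 9)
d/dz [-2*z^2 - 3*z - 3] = -4*z - 3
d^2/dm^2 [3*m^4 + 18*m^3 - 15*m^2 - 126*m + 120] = 36*m^2 + 108*m - 30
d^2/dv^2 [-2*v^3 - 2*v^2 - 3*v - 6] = -12*v - 4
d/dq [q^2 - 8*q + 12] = 2*q - 8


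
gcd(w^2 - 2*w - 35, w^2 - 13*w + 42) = w - 7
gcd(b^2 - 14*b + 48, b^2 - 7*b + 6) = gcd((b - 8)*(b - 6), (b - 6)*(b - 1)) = b - 6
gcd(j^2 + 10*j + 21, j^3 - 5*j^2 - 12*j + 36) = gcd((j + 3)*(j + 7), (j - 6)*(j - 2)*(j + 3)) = j + 3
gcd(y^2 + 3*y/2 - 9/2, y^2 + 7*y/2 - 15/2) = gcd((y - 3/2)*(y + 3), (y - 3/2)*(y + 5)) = y - 3/2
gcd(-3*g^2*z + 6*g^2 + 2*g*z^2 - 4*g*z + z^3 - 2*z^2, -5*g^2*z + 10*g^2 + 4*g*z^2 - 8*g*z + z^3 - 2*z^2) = -g*z + 2*g + z^2 - 2*z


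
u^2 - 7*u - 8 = (u - 8)*(u + 1)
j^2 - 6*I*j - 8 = (j - 4*I)*(j - 2*I)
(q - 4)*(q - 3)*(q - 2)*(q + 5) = q^4 - 4*q^3 - 19*q^2 + 106*q - 120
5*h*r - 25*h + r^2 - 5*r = (5*h + r)*(r - 5)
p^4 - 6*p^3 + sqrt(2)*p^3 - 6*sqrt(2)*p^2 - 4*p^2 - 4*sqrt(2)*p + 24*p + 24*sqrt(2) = (p - 6)*(p - 2)*(p + 2)*(p + sqrt(2))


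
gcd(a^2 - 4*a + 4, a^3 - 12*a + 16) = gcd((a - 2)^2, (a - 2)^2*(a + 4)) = a^2 - 4*a + 4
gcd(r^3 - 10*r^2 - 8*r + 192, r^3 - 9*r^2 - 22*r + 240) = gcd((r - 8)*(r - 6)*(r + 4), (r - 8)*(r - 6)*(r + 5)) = r^2 - 14*r + 48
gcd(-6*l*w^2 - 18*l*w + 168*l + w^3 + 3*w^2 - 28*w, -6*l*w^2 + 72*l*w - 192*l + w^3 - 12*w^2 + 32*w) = -6*l*w + 24*l + w^2 - 4*w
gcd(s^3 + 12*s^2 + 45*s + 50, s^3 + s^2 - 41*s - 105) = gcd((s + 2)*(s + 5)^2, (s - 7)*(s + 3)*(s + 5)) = s + 5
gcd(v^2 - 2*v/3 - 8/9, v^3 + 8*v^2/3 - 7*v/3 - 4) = v - 4/3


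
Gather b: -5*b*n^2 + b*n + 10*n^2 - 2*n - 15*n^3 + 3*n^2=b*(-5*n^2 + n) - 15*n^3 + 13*n^2 - 2*n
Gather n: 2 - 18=-16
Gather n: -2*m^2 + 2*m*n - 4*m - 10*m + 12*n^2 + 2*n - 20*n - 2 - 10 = -2*m^2 - 14*m + 12*n^2 + n*(2*m - 18) - 12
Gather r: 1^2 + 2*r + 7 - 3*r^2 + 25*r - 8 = -3*r^2 + 27*r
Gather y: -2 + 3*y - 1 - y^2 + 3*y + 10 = -y^2 + 6*y + 7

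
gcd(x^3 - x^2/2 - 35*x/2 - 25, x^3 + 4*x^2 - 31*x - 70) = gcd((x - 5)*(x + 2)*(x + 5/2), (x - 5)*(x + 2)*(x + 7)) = x^2 - 3*x - 10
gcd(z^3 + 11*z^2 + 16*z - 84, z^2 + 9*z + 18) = z + 6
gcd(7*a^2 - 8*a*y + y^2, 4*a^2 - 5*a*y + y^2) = -a + y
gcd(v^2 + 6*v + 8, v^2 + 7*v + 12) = v + 4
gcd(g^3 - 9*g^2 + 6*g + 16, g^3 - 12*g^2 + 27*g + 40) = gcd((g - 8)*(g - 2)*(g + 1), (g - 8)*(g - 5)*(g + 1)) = g^2 - 7*g - 8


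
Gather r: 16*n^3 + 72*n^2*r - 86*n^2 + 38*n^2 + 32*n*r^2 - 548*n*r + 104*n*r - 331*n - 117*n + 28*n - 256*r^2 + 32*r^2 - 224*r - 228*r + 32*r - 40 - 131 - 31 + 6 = 16*n^3 - 48*n^2 - 420*n + r^2*(32*n - 224) + r*(72*n^2 - 444*n - 420) - 196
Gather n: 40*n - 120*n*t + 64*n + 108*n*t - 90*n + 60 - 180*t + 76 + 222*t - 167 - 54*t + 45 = n*(14 - 12*t) - 12*t + 14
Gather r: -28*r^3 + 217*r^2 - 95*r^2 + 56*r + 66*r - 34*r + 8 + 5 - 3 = -28*r^3 + 122*r^2 + 88*r + 10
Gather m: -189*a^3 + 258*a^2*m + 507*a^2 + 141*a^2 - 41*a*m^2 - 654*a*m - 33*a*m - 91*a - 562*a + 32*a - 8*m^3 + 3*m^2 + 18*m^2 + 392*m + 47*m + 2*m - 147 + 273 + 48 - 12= -189*a^3 + 648*a^2 - 621*a - 8*m^3 + m^2*(21 - 41*a) + m*(258*a^2 - 687*a + 441) + 162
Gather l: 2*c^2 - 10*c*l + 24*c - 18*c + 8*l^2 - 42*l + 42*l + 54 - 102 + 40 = 2*c^2 - 10*c*l + 6*c + 8*l^2 - 8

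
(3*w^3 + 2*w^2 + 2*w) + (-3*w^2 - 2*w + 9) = 3*w^3 - w^2 + 9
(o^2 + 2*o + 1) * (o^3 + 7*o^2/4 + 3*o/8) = o^5 + 15*o^4/4 + 39*o^3/8 + 5*o^2/2 + 3*o/8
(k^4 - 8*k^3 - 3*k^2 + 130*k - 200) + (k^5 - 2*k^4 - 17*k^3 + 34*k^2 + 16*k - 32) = k^5 - k^4 - 25*k^3 + 31*k^2 + 146*k - 232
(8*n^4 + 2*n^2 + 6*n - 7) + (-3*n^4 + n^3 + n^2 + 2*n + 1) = 5*n^4 + n^3 + 3*n^2 + 8*n - 6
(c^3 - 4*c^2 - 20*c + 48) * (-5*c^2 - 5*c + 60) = -5*c^5 + 15*c^4 + 180*c^3 - 380*c^2 - 1440*c + 2880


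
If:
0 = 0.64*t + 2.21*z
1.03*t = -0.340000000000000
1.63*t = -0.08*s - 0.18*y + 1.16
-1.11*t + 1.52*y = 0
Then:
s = 21.77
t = -0.33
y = -0.24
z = 0.10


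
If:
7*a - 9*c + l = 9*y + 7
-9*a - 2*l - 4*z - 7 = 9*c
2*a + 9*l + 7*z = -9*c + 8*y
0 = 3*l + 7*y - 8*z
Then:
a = 41*z/376 - 21/94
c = -2371*z/3384 - 63/94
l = 249*z/376 + 49/94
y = 323*z/376 - 21/94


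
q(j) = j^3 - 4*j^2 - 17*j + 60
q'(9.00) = 154.00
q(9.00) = 312.00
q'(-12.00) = 511.00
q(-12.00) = -2040.00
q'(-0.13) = -15.91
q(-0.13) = 62.14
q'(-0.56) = -11.58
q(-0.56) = 68.09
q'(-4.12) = 66.88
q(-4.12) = -7.79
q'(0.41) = -19.78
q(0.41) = 52.43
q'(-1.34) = -0.89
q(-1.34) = 73.19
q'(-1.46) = 1.07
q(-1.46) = 73.18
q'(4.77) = 13.10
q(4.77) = -3.57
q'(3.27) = -11.08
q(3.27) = -3.40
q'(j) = 3*j^2 - 8*j - 17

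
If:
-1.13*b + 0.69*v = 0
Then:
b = 0.610619469026549*v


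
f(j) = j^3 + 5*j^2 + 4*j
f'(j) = 3*j^2 + 10*j + 4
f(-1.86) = 3.42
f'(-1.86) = -4.22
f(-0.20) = -0.61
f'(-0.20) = 2.12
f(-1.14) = 0.46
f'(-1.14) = -3.50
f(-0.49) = -0.88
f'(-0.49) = -0.18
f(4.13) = 172.25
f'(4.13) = 96.47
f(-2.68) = 5.94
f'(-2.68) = -1.25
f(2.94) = 80.39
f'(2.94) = 59.33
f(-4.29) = -4.09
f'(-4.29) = 16.31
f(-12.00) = -1056.00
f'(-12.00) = 316.00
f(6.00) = 420.00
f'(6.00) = 172.00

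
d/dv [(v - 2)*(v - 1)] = 2*v - 3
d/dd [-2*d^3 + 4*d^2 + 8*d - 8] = -6*d^2 + 8*d + 8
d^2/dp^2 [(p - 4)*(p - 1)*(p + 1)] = 6*p - 8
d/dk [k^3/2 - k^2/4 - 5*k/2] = 3*k^2/2 - k/2 - 5/2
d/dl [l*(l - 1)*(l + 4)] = 3*l^2 + 6*l - 4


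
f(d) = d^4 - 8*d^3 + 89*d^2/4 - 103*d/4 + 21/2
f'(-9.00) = -5286.25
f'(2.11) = -1.13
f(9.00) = 2310.00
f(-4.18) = 1396.46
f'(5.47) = 154.23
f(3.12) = -1.46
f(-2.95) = 561.21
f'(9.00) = 1346.75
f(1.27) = -0.10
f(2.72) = -1.18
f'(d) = 4*d^3 - 24*d^2 + 89*d/2 - 103/4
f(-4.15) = 1368.96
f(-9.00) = 14437.50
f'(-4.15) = -909.66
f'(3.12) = 0.95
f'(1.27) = 0.25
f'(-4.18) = -923.24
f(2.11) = -0.10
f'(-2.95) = -468.57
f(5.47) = 121.31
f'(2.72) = -1.78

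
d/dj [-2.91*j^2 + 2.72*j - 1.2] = 2.72 - 5.82*j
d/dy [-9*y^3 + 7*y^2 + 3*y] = -27*y^2 + 14*y + 3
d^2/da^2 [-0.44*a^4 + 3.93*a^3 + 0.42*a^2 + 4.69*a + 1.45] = -5.28*a^2 + 23.58*a + 0.84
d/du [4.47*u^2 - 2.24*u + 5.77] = 8.94*u - 2.24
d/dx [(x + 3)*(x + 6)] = 2*x + 9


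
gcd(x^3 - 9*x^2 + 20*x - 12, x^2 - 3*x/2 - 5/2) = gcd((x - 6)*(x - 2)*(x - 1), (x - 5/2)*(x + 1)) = 1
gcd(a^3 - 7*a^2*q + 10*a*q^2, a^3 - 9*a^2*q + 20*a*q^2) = -a^2 + 5*a*q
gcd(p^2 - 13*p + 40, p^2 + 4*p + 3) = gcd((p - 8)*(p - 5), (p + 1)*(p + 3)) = 1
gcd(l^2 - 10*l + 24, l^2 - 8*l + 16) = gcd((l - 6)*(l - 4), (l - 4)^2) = l - 4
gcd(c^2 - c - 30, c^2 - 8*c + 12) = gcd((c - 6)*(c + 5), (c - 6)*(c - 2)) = c - 6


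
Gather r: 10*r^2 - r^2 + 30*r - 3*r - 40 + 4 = 9*r^2 + 27*r - 36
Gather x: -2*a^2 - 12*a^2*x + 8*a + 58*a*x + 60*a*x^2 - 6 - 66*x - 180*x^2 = -2*a^2 + 8*a + x^2*(60*a - 180) + x*(-12*a^2 + 58*a - 66) - 6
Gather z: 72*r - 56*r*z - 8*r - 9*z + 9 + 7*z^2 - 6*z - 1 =64*r + 7*z^2 + z*(-56*r - 15) + 8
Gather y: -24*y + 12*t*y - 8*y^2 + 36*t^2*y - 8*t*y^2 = y^2*(-8*t - 8) + y*(36*t^2 + 12*t - 24)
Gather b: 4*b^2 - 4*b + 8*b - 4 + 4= 4*b^2 + 4*b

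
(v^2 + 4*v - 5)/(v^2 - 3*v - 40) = (v - 1)/(v - 8)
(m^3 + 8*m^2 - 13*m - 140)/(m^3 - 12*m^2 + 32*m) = (m^2 + 12*m + 35)/(m*(m - 8))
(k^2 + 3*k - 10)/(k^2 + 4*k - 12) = (k + 5)/(k + 6)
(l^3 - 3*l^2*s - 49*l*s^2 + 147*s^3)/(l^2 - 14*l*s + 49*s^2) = (-l^2 - 4*l*s + 21*s^2)/(-l + 7*s)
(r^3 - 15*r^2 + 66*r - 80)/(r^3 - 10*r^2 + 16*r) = (r - 5)/r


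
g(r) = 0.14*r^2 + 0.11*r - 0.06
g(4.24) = 2.92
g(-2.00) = 0.28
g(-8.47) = 9.05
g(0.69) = 0.08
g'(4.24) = 1.30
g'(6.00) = 1.79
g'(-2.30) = -0.53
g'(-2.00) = -0.45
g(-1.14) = -0.00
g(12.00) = 21.42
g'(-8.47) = -2.26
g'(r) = 0.28*r + 0.11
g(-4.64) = 2.44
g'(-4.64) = -1.19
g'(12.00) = 3.47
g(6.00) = 5.64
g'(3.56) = 1.11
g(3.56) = 2.11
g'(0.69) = 0.30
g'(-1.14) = -0.21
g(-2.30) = 0.43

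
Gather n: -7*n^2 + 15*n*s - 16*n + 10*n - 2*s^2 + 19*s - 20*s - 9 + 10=-7*n^2 + n*(15*s - 6) - 2*s^2 - s + 1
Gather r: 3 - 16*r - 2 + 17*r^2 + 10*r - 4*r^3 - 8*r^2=-4*r^3 + 9*r^2 - 6*r + 1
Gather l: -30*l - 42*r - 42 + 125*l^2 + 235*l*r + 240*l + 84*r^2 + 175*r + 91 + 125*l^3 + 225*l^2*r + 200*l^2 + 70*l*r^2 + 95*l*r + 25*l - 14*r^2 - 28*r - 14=125*l^3 + l^2*(225*r + 325) + l*(70*r^2 + 330*r + 235) + 70*r^2 + 105*r + 35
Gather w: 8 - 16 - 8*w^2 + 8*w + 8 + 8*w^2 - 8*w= 0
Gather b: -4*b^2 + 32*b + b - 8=-4*b^2 + 33*b - 8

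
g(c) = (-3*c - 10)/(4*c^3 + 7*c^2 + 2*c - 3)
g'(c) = (-3*c - 10)*(-12*c^2 - 14*c - 2)/(4*c^3 + 7*c^2 + 2*c - 3)^2 - 3/(4*c^3 + 7*c^2 + 2*c - 3)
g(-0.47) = 3.06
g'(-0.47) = -1.03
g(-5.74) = -0.01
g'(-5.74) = -0.00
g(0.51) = -31.05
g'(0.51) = 1017.34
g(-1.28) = 2.48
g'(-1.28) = 4.96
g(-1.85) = 0.55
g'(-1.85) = 1.55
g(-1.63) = 1.03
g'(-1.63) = 2.88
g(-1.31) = 2.33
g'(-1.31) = 4.97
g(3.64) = -0.07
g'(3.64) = 0.04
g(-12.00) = 0.00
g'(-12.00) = 0.00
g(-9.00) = -0.00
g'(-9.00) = 0.00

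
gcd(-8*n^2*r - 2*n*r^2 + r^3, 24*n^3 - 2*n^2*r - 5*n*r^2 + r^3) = -8*n^2 - 2*n*r + r^2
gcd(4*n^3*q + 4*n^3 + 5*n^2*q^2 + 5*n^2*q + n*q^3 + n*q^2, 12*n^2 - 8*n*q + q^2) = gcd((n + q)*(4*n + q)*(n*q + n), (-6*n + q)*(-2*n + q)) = 1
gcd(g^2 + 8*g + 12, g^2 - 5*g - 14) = g + 2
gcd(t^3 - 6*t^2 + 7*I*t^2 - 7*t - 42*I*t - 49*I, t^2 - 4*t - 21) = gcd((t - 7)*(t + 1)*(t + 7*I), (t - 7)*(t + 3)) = t - 7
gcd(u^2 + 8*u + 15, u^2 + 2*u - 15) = u + 5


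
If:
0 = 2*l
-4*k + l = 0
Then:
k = 0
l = 0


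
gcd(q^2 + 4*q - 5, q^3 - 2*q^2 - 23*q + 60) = q + 5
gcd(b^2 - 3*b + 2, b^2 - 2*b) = b - 2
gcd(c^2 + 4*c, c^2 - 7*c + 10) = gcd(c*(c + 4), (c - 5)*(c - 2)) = 1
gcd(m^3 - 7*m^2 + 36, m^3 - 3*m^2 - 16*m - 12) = m^2 - 4*m - 12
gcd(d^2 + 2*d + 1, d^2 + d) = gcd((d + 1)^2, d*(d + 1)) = d + 1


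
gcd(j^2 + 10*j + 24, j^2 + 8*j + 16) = j + 4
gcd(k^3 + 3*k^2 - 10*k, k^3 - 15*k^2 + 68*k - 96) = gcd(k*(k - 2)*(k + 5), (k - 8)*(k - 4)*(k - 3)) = 1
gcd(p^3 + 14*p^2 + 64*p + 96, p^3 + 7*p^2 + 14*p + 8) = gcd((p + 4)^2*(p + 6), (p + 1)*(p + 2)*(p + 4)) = p + 4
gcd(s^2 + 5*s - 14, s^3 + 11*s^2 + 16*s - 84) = s^2 + 5*s - 14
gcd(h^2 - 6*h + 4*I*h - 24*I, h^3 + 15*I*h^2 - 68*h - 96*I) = h + 4*I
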